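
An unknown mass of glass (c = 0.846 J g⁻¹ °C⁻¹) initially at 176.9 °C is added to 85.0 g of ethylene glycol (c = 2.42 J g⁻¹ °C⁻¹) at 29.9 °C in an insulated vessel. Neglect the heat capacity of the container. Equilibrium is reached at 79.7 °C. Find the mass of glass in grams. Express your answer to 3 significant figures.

q_gained = (85.0 × 2.42) × (79.7 − 29.9) = 10240 J
q_lost = m × 0.846 × (176.9 − 79.7) = 82.2312 m
m = 10240 / 82.2312 = 125 g

m = 125 g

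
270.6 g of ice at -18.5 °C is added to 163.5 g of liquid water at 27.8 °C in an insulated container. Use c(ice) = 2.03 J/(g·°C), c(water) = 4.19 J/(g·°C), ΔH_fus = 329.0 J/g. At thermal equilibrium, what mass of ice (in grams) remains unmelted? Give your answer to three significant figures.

m_ice remaining = 244 g

Heat to warm all ice to 0 °C: 270.6×2.03×18.5 = 10162 J
Heat released by water cooling to 0 °C: 163.5×4.19×27.8 = 19045 J
19045 J < 10162 + 270.6×329.0 = 99189.4 J, so not all ice melts; final T = 0 °C.
Heat left for melting: 19045 − 10162 = 8883 J
Mass melted = 8883 / 329.0 = 27.00 g
Ice remaining = 270.6 − 27.00 = 243.60 g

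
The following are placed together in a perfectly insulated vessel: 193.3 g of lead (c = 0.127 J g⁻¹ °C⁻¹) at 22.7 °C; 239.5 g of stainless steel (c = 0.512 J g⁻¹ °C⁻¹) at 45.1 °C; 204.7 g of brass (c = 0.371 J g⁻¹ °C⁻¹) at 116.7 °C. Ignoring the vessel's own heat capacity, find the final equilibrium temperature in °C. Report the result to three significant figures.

T_f = 67.0 °C

Σ mᵢcᵢ(T − Tᵢ) = 0  ⇒  T = Σ mᵢcᵢTᵢ / Σ mᵢcᵢ
Σ mᵢcᵢ = 193.3×0.127 + 239.5×0.512 + 204.7×0.371 = 223.1168
Σ mᵢcᵢTᵢ = 24.5491×22.7 + 122.624×45.1 + 75.9437×116.7 = 14950
T = 14950 / 223.1168 = 67.01 °C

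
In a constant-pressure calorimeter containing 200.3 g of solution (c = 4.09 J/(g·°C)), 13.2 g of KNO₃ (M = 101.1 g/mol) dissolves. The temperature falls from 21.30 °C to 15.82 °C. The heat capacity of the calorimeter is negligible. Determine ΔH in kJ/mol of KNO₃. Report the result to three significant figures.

ΔH = 34.4 kJ/mol

|ΔT| = |15.82 − 21.30| = 5.48 °C
|q_surr| = (200.3 × 4.09) × 5.48 = 819.227 × 5.48 = 4489 J
n(KNO₃) = 13.2 / 101.1 = 0.1306 mol
Temperature fell, so q_rxn = +|q_surr| = 4.489 kJ
ΔH = q_rxn / n = 34.37 kJ/mol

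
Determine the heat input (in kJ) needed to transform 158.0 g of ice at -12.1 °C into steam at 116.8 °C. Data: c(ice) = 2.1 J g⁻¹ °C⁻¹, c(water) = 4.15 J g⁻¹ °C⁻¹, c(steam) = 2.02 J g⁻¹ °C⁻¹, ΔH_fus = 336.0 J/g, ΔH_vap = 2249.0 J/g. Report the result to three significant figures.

q1 (heat ice -12.1→0.0 °C): 158.0 × 2.1 × 12.1 = 4015 J
q2 (melt at 0 °C): 158.0 × 336.0 = 53088 J
q3 (heat water 0.0→100.0 °C): 158.0 × 4.15 × 100.0 = 65570 J
q4 (vaporize at 100 °C): 158.0 × 2249.0 = 355342 J
q5 (heat steam 100.0→116.8 °C): 158.0 × 2.02 × 16.8 = 5362 J
Total: 4015 + 53088 + 65570 + 355342 + 5362 = 483377 J = 483 kJ

q = 483 kJ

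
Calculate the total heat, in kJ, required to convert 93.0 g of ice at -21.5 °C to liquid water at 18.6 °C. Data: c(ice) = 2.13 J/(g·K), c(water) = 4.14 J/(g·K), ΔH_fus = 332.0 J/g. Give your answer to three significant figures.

q = 42.3 kJ

q1 (heat ice -21.5→0.0 °C): 93.0 × 2.13 × 21.5 = 4259 J
q2 (melt at 0 °C): 93.0 × 332.0 = 30876 J
q3 (heat water 0.0→18.6 °C): 93.0 × 4.14 × 18.6 = 7161 J
Total: 4259 + 30876 + 7161 = 42296 J = 42.3 kJ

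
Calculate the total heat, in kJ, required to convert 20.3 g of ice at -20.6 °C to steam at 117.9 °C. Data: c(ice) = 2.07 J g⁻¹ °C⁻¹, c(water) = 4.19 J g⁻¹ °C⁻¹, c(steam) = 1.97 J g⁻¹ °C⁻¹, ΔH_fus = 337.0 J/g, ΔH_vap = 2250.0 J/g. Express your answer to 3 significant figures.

q = 62.6 kJ

q1 (heat ice -20.6→0.0 °C): 20.3 × 2.07 × 20.6 = 866 J
q2 (melt at 0 °C): 20.3 × 337.0 = 6841 J
q3 (heat water 0.0→100.0 °C): 20.3 × 4.19 × 100.0 = 8506 J
q4 (vaporize at 100 °C): 20.3 × 2250.0 = 45675 J
q5 (heat steam 100.0→117.9 °C): 20.3 × 1.97 × 17.9 = 716 J
Total: 866 + 6841 + 8506 + 45675 + 716 = 62604 J = 62.6 kJ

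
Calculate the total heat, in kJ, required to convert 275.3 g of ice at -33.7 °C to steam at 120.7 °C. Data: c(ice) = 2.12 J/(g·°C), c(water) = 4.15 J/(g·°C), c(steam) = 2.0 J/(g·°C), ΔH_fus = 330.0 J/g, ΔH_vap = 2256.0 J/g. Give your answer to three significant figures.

q1 (heat ice -33.7→0.0 °C): 275.3 × 2.12 × 33.7 = 19669 J
q2 (melt at 0 °C): 275.3 × 330.0 = 90849 J
q3 (heat water 0.0→100.0 °C): 275.3 × 4.15 × 100.0 = 114250 J
q4 (vaporize at 100 °C): 275.3 × 2256.0 = 621077 J
q5 (heat steam 100.0→120.7 °C): 275.3 × 2.0 × 20.7 = 11397 J
Total: 19669 + 90849 + 114250 + 621077 + 11397 = 857242 J = 857 kJ

q = 857 kJ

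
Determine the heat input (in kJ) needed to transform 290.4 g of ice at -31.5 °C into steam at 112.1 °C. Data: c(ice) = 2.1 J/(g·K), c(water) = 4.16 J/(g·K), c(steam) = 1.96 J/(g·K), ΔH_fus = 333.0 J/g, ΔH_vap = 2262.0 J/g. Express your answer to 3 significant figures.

q = 900 kJ

q1 (heat ice -31.5→0.0 °C): 290.4 × 2.1 × 31.5 = 19210 J
q2 (melt at 0 °C): 290.4 × 333.0 = 96703 J
q3 (heat water 0.0→100.0 °C): 290.4 × 4.16 × 100.0 = 120806 J
q4 (vaporize at 100 °C): 290.4 × 2262.0 = 656885 J
q5 (heat steam 100.0→112.1 °C): 290.4 × 1.96 × 12.1 = 6887 J
Total: 19210 + 96703 + 120806 + 656885 + 6887 = 900491 J = 900 kJ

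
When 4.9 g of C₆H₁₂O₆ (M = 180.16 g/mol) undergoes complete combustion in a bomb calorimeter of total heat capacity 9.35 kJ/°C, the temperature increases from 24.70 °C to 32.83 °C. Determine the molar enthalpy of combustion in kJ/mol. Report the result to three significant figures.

ΔT = 32.83 − 24.70 = 8.13 °C
q_cal = C_cal × ΔT = 9.35 × 8.13 = 76.0155 kJ
n = 4.9 / 180.16 = 0.02720 mol
q_rxn = −q_cal = -76.0155 kJ
ΔH = -76.0155 / 0.02720 = -2794.7 kJ/mol

ΔH = -2790 kJ/mol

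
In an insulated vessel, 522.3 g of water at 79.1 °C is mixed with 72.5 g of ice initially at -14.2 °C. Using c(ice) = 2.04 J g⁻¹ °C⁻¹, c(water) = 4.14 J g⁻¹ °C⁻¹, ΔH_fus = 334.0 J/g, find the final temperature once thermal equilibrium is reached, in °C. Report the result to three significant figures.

Heat to bring ice to 0 °C and melt it: q₁ = 72.5×2.04×14.2 + 72.5×334.0 = 26315 J
Heat the water can supply cooling to 0 °C: 522.3×4.14×79.1 = 171040 J > q₁, so all ice melts.
Energy balance: 522.3×4.14×(79.1 − T) = 26315 + 72.5×4.14×(T − 0)
2162.322(79.1 − T) = 26315 + 300.15 T
171040 − 26315 = 2462.472 T
T = 144725 / 2462.472 = 58.77 °C

T_f = 58.8 °C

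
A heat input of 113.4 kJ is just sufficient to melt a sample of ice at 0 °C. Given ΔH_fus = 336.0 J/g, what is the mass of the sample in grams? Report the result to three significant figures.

m = 338 g

m = q / ΔH_fus = 113400 J / 336.0 J/g = 338 g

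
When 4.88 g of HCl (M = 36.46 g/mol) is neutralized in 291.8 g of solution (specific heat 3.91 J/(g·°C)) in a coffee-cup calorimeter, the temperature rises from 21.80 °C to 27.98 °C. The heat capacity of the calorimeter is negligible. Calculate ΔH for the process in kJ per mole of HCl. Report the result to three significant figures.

ΔH = -52.7 kJ/mol

|ΔT| = |27.98 − 21.80| = 6.18 °C
|q_surr| = (291.8 × 3.91) × 6.18 = 1140.938 × 6.18 = 7051 J
n(HCl) = 4.88 / 36.46 = 0.1338 mol
Temperature rose, so q_rxn = −|q_surr| = -7.051 kJ
ΔH = q_rxn / n = -52.70 kJ/mol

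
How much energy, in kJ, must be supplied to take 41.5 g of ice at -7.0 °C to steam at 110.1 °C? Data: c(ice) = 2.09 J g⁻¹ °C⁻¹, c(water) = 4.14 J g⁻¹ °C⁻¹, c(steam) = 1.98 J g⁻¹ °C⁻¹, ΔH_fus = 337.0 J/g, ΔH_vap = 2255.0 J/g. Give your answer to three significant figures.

q1 (heat ice -7.0→0.0 °C): 41.5 × 2.09 × 7.0 = 607 J
q2 (melt at 0 °C): 41.5 × 337.0 = 13986 J
q3 (heat water 0.0→100.0 °C): 41.5 × 4.14 × 100.0 = 17181 J
q4 (vaporize at 100 °C): 41.5 × 2255.0 = 93583 J
q5 (heat steam 100.0→110.1 °C): 41.5 × 1.98 × 10.1 = 830 J
Total: 607 + 13986 + 17181 + 93583 + 830 = 126187 J = 126 kJ

q = 126 kJ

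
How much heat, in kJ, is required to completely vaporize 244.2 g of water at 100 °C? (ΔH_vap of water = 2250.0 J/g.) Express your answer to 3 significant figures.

q = m × ΔH_vap = 244.2 × 2250.0 = 549450 J = 549 kJ

q = 549 kJ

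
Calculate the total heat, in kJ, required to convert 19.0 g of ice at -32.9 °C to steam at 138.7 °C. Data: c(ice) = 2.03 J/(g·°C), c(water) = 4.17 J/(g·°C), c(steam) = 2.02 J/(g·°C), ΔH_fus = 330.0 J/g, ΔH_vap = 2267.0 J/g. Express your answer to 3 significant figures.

q = 60.0 kJ

q1 (heat ice -32.9→0.0 °C): 19.0 × 2.03 × 32.9 = 1269 J
q2 (melt at 0 °C): 19.0 × 330.0 = 6270 J
q3 (heat water 0.0→100.0 °C): 19.0 × 4.17 × 100.0 = 7923 J
q4 (vaporize at 100 °C): 19.0 × 2267.0 = 43073 J
q5 (heat steam 100.0→138.7 °C): 19.0 × 2.02 × 38.7 = 1485 J
Total: 1269 + 6270 + 7923 + 43073 + 1485 = 60020 J = 60.0 kJ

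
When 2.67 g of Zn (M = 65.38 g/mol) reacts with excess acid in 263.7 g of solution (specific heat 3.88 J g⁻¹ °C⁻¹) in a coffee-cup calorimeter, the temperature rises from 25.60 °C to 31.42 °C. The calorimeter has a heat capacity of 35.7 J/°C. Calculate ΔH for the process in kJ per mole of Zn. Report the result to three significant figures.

|ΔT| = |31.42 − 25.60| = 5.82 °C
|q_surr| = (263.7 × 3.88 + 35.7) × 5.82 = 1058.856 × 5.82 = 6163 J
n(Zn) = 2.67 / 65.38 = 0.04084 mol
Temperature rose, so q_rxn = −|q_surr| = -6.163 kJ
ΔH = q_rxn / n = -150.9 kJ/mol

ΔH = -151 kJ/mol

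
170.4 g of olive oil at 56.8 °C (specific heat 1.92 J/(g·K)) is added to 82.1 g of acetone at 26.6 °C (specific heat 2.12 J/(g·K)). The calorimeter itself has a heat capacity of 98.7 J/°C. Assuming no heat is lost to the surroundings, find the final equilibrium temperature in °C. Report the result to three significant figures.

T_f = 43.1 °C

Heat lost by olive oil = heat gained by acetone + calorimeter.
(170.4)(1.92)(56.8 − T) = [(82.1)(2.12) + 98.7](T − 26.6)
327.168 (56.8 − T) = 272.752 (T − 26.6)
18583 − 327.168 T = 272.752 T − 7255.2
25838.2 = 599.920 T
T = 43.07 °C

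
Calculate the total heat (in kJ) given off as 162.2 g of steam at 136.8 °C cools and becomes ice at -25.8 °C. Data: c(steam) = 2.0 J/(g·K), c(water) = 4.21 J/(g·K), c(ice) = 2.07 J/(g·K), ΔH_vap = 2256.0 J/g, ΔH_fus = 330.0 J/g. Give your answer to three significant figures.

q = 508 kJ

q1 (cool steam 136.8→100 °C): 162.2 × 2.0 × 36.8 = 11938 J
q2 (condense at 100 °C): 162.2 × 2256.0 = 365923 J
q3 (cool water 100→0 °C): 162.2 × 4.21 × 100.0 = 68286 J
q4 (freeze at 0 °C): 162.2 × 330.0 = 53526 J
q5 (cool ice 0→-25.8 °C): 162.2 × 2.07 × 25.8 = 8662 J
Total: 11938 + 365923 + 68286 + 53526 + 8662 = 508335 J = 508 kJ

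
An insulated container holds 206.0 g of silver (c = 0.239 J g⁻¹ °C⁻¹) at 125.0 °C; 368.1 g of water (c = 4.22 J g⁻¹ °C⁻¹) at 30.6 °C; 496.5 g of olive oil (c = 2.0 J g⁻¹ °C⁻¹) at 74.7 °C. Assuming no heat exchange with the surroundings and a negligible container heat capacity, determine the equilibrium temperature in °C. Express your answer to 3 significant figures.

T_f = 49.3 °C

Σ mᵢcᵢ(T − Tᵢ) = 0  ⇒  T = Σ mᵢcᵢTᵢ / Σ mᵢcᵢ
Σ mᵢcᵢ = 206.0×0.239 + 368.1×4.22 + 496.5×2.0 = 2595.616
Σ mᵢcᵢTᵢ = 49.234×125.0 + 1553.382×30.6 + 993×74.7 = 127860
T = 127860 / 2595.616 = 49.26 °C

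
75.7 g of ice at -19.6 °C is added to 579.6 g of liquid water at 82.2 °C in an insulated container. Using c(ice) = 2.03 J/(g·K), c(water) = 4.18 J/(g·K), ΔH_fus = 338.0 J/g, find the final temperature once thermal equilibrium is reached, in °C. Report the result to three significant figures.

T_f = 62.3 °C

Heat to bring ice to 0 °C and melt it: q₁ = 75.7×2.03×19.6 + 75.7×338.0 = 28599 J
Heat the water can supply cooling to 0 °C: 579.6×4.18×82.2 = 199148 J > q₁, so all ice melts.
Energy balance: 579.6×4.18×(82.2 − T) = 28599 + 75.7×4.18×(T − 0)
2422.728(82.2 − T) = 28599 + 316.426 T
199148 − 28599 = 2739.154 T
T = 170549 / 2739.154 = 62.26 °C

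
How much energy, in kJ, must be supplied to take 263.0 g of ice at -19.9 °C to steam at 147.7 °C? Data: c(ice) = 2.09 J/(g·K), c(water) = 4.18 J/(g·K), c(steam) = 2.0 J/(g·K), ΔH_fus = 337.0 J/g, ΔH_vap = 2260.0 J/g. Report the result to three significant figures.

q = 829 kJ

q1 (heat ice -19.9→0.0 °C): 263.0 × 2.09 × 19.9 = 10938 J
q2 (melt at 0 °C): 263.0 × 337.0 = 88631 J
q3 (heat water 0.0→100.0 °C): 263.0 × 4.18 × 100.0 = 109934 J
q4 (vaporize at 100 °C): 263.0 × 2260.0 = 594380 J
q5 (heat steam 100.0→147.7 °C): 263.0 × 2.0 × 47.7 = 25090 J
Total: 10938 + 88631 + 109934 + 594380 + 25090 = 828973 J = 829 kJ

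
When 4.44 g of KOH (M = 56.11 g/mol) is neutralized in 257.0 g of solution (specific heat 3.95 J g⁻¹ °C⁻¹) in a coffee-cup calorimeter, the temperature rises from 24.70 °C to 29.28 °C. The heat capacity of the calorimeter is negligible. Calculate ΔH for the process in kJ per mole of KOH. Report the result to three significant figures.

ΔH = -58.8 kJ/mol

|ΔT| = |29.28 − 24.70| = 4.58 °C
|q_surr| = (257.0 × 3.95) × 4.58 = 1015.15 × 4.58 = 4649 J
n(KOH) = 4.44 / 56.11 = 0.07913 mol
Temperature rose, so q_rxn = −|q_surr| = -4.649 kJ
ΔH = q_rxn / n = -58.75 kJ/mol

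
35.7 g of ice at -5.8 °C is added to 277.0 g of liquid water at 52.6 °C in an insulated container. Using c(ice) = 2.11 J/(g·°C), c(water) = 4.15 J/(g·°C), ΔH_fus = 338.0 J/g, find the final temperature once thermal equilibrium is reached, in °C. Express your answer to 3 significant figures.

T_f = 37.0 °C

Heat to bring ice to 0 °C and melt it: q₁ = 35.7×2.11×5.8 + 35.7×338.0 = 12503 J
Heat the water can supply cooling to 0 °C: 277.0×4.15×52.6 = 60466.3 J > q₁, so all ice melts.
Energy balance: 277.0×4.15×(52.6 − T) = 12503 + 35.7×4.15×(T − 0)
1149.55(52.6 − T) = 12503 + 148.155 T
60466.3 − 12503 = 1297.705 T
T = 47963.3 / 1297.705 = 36.96 °C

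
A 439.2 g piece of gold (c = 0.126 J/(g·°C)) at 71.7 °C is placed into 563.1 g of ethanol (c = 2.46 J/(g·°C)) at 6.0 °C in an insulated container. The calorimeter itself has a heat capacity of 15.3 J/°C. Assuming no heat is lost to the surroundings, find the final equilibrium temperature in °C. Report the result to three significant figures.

T_f = 8.50 °C

Heat lost by gold = heat gained by ethanol + calorimeter.
(439.2)(0.126)(71.7 − T) = [(563.1)(2.46) + 15.3](T − 6.0)
55.3392 (71.7 − T) = 1400.526 (T − 6.0)
3967.8 − 55.3392 T = 1400.526 T − 8403.2
12371.0 = 1455.8652 T
T = 8.497 °C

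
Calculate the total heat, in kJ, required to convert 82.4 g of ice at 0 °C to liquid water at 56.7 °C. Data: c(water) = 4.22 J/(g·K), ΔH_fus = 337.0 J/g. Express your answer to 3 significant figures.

q = 47.5 kJ

q1 (melt at 0 °C): 82.4 × 337.0 = 27769 J
q2 (heat water 0.0→56.7 °C): 82.4 × 4.22 × 56.7 = 19716 J
Total: 27769 + 19716 = 47485 J = 47.5 kJ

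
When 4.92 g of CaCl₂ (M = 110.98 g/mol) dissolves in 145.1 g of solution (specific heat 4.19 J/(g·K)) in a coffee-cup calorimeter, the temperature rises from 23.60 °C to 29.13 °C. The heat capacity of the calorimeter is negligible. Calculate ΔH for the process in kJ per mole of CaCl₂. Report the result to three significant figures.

ΔH = -75.8 kJ/mol

|ΔT| = |29.13 − 23.60| = 5.53 °C
|q_surr| = (145.1 × 4.19) × 5.53 = 607.969 × 5.53 = 3362 J
n(CaCl₂) = 4.92 / 110.98 = 0.04433 mol
Temperature rose, so q_rxn = −|q_surr| = -3.362 kJ
ΔH = q_rxn / n = -75.84 kJ/mol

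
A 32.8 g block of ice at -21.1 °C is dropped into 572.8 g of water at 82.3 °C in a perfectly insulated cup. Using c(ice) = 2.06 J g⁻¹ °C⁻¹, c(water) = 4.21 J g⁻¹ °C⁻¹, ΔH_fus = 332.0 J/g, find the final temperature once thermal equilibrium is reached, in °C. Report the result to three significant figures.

Heat to bring ice to 0 °C and melt it: q₁ = 32.8×2.06×21.1 + 32.8×332.0 = 12315 J
Heat the water can supply cooling to 0 °C: 572.8×4.21×82.3 = 198465 J > q₁, so all ice melts.
Energy balance: 572.8×4.21×(82.3 − T) = 12315 + 32.8×4.21×(T − 0)
2411.488(82.3 − T) = 12315 + 138.088 T
198465 − 12315 = 2549.576 T
T = 186150 / 2549.576 = 73.01 °C

T_f = 73.0 °C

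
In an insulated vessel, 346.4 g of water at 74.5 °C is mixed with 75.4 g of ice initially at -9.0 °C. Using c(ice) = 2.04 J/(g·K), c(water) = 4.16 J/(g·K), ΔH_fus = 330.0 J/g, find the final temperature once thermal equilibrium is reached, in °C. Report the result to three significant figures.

T_f = 46.2 °C

Heat to bring ice to 0 °C and melt it: q₁ = 75.4×2.04×9.0 + 75.4×330.0 = 26266 J
Heat the water can supply cooling to 0 °C: 346.4×4.16×74.5 = 107356 J > q₁, so all ice melts.
Energy balance: 346.4×4.16×(74.5 − T) = 26266 + 75.4×4.16×(T − 0)
1441.024(74.5 − T) = 26266 + 313.664 T
107356 − 26266 = 1754.688 T
T = 81090 / 1754.688 = 46.21 °C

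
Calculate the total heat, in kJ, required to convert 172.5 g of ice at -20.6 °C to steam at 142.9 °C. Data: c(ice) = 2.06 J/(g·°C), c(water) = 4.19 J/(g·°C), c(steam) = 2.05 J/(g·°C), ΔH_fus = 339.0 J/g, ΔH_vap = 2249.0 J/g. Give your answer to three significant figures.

q1 (heat ice -20.6→0.0 °C): 172.5 × 2.06 × 20.6 = 7320 J
q2 (melt at 0 °C): 172.5 × 339.0 = 58478 J
q3 (heat water 0.0→100.0 °C): 172.5 × 4.19 × 100.0 = 72278 J
q4 (vaporize at 100 °C): 172.5 × 2249.0 = 387953 J
q5 (heat steam 100.0→142.9 °C): 172.5 × 2.05 × 42.9 = 15171 J
Total: 7320 + 58478 + 72278 + 387953 + 15171 = 541200 J = 541 kJ

q = 541 kJ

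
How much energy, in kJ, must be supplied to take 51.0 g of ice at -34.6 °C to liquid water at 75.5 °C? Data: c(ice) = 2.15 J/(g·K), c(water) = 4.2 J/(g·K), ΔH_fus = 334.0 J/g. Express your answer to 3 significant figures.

q = 37.0 kJ

q1 (heat ice -34.6→0.0 °C): 51.0 × 2.15 × 34.6 = 3794 J
q2 (melt at 0 °C): 51.0 × 334.0 = 17034 J
q3 (heat water 0.0→75.5 °C): 51.0 × 4.2 × 75.5 = 16172 J
Total: 3794 + 17034 + 16172 = 37000 J = 37.0 kJ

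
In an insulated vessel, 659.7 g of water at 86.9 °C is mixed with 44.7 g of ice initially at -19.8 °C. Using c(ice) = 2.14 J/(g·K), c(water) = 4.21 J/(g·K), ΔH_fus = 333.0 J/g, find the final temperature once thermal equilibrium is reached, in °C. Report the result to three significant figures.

Heat to bring ice to 0 °C and melt it: q₁ = 44.7×2.14×19.8 + 44.7×333.0 = 16779 J
Heat the water can supply cooling to 0 °C: 659.7×4.21×86.9 = 241351 J > q₁, so all ice melts.
Energy balance: 659.7×4.21×(86.9 − T) = 16779 + 44.7×4.21×(T − 0)
2777.337(86.9 − T) = 16779 + 188.187 T
241351 − 16779 = 2965.524 T
T = 224572 / 2965.524 = 75.73 °C

T_f = 75.7 °C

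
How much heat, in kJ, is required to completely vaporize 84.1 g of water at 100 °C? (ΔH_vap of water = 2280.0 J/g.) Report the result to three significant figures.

q = 192 kJ

q = m × ΔH_vap = 84.1 × 2280.0 = 191700 J = 192 kJ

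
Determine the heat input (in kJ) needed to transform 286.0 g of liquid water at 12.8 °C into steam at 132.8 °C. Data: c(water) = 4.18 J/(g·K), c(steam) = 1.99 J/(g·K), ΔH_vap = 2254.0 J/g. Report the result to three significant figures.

q = 768 kJ

q1 (heat water 12.8→100.0 °C): 286.0 × 4.18 × 87.2 = 104246 J
q2 (vaporize at 100 °C): 286.0 × 2254.0 = 644644 J
q3 (heat steam 100.0→132.8 °C): 286.0 × 1.99 × 32.8 = 18668 J
Total: 104246 + 644644 + 18668 = 767558 J = 768 kJ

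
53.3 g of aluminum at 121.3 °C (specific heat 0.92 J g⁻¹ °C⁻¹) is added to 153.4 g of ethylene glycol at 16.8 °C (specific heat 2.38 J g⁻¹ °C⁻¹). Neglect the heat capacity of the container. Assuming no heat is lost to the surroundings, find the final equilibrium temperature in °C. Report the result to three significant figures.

T_f = 29.2 °C

Heat lost by aluminum = heat gained by ethylene glycol.
(53.3)(0.92)(121.3 − T) = (153.4)(2.38)(T − 16.8)
49.036 (121.3 − T) = 365.092 (T − 16.8)
5948.1 − 49.036 T = 365.092 T − 6133.5
12081.6 = 414.128 T
T = 29.17 °C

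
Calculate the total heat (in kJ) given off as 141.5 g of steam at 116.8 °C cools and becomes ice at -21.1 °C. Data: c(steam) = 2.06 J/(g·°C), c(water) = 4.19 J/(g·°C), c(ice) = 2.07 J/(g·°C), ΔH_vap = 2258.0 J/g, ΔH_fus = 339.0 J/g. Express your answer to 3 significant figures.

q1 (cool steam 116.8→100 °C): 141.5 × 2.06 × 16.8 = 4897 J
q2 (condense at 100 °C): 141.5 × 2258.0 = 319507 J
q3 (cool water 100→0 °C): 141.5 × 4.19 × 100.0 = 59289 J
q4 (freeze at 0 °C): 141.5 × 339.0 = 47969 J
q5 (cool ice 0→-21.1 °C): 141.5 × 2.07 × 21.1 = 6180 J
Total: 4897 + 319507 + 59289 + 47969 + 6180 = 437842 J = 438 kJ

q = 438 kJ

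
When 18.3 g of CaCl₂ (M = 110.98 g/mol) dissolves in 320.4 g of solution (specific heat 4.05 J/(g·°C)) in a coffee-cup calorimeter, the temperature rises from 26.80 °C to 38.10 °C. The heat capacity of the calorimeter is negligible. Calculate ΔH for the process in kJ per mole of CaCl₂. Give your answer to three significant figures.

ΔH = -88.9 kJ/mol

|ΔT| = |38.10 − 26.80| = 11.30 °C
|q_surr| = (320.4 × 4.05) × 11.30 = 1297.62 × 11.30 = 14660 J
n(CaCl₂) = 18.3 / 110.98 = 0.1649 mol
Temperature rose, so q_rxn = −|q_surr| = -14.66 kJ
ΔH = q_rxn / n = -88.90 kJ/mol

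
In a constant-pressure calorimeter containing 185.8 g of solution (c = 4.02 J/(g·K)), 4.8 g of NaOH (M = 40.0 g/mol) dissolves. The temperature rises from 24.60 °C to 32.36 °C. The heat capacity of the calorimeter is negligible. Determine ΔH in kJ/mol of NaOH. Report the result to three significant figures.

|ΔT| = |32.36 − 24.60| = 7.76 °C
|q_surr| = (185.8 × 4.02) × 7.76 = 746.916 × 7.76 = 5796 J
n(NaOH) = 4.8 / 40.0 = 0.1200 mol
Temperature rose, so q_rxn = −|q_surr| = -5.796 kJ
ΔH = q_rxn / n = -48.30 kJ/mol

ΔH = -48.3 kJ/mol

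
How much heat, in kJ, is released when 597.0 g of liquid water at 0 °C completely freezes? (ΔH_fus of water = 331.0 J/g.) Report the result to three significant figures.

q = m × ΔH_fus = 597.0 × 331.0 = 197600 J = 198 kJ

q = 198 kJ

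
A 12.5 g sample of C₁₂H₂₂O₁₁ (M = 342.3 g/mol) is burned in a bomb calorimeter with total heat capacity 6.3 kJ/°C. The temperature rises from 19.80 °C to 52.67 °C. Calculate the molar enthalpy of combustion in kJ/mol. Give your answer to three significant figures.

ΔH = -5670 kJ/mol

ΔT = 52.67 − 19.80 = 32.87 °C
q_cal = C_cal × ΔT = 6.3 × 32.87 = 207.081 kJ
n = 12.5 / 342.3 = 0.03652 mol
q_rxn = −q_cal = -207.081 kJ
ΔH = -207.081 / 0.03652 = -5670 kJ/mol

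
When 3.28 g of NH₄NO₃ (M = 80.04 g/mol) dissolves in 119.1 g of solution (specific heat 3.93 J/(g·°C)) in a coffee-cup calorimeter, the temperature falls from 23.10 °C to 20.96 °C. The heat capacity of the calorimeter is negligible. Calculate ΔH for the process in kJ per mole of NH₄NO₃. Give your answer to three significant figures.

ΔH = 24.4 kJ/mol

|ΔT| = |20.96 − 23.10| = 2.14 °C
|q_surr| = (119.1 × 3.93) × 2.14 = 468.063 × 2.14 = 1001.7 J
n(NH₄NO₃) = 3.28 / 80.04 = 0.040980 mol
Temperature fell, so q_rxn = +|q_surr| = 1.0017 kJ
ΔH = q_rxn / n = 24.44 kJ/mol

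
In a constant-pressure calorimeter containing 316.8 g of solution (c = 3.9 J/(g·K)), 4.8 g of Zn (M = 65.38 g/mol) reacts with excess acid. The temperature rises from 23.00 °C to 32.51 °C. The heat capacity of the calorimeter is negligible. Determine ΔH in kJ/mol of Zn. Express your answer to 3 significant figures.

|ΔT| = |32.51 − 23.00| = 9.51 °C
|q_surr| = (316.8 × 3.9) × 9.51 = 1235.52 × 9.51 = 11750 J
n(Zn) = 4.8 / 65.38 = 0.07342 mol
Temperature rose, so q_rxn = −|q_surr| = -11.75 kJ
ΔH = q_rxn / n = -160.0 kJ/mol

ΔH = -160 kJ/mol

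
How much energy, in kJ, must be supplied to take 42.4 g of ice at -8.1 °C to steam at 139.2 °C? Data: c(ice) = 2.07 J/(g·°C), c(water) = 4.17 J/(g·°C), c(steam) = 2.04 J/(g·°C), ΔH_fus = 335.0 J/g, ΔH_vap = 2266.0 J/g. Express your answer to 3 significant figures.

q1 (heat ice -8.1→0.0 °C): 42.4 × 2.07 × 8.1 = 711 J
q2 (melt at 0 °C): 42.4 × 335.0 = 14204 J
q3 (heat water 0.0→100.0 °C): 42.4 × 4.17 × 100.0 = 17681 J
q4 (vaporize at 100 °C): 42.4 × 2266.0 = 96078 J
q5 (heat steam 100.0→139.2 °C): 42.4 × 2.04 × 39.2 = 3391 J
Total: 711 + 14204 + 17681 + 96078 + 3391 = 132065 J = 132 kJ

q = 132 kJ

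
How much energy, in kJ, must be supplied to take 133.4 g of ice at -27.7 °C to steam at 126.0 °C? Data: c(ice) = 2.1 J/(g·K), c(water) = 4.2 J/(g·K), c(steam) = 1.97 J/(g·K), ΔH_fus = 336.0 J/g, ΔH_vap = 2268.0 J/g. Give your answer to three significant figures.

q = 418 kJ

q1 (heat ice -27.7→0.0 °C): 133.4 × 2.1 × 27.7 = 7760 J
q2 (melt at 0 °C): 133.4 × 336.0 = 44822 J
q3 (heat water 0.0→100.0 °C): 133.4 × 4.2 × 100.0 = 56028 J
q4 (vaporize at 100 °C): 133.4 × 2268.0 = 302551 J
q5 (heat steam 100.0→126.0 °C): 133.4 × 1.97 × 26.0 = 6833 J
Total: 7760 + 44822 + 56028 + 302551 + 6833 = 417994 J = 418 kJ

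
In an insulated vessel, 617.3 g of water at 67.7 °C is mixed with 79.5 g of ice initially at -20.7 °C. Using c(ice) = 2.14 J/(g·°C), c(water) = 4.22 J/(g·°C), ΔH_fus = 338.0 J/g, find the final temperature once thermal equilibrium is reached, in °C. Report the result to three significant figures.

Heat to bring ice to 0 °C and melt it: q₁ = 79.5×2.14×20.7 + 79.5×338.0 = 30393 J
Heat the water can supply cooling to 0 °C: 617.3×4.22×67.7 = 176359 J > q₁, so all ice melts.
Energy balance: 617.3×4.22×(67.7 − T) = 30393 + 79.5×4.22×(T − 0)
2605.006(67.7 − T) = 30393 + 335.49 T
176359 − 30393 = 2940.496 T
T = 145966 / 2940.496 = 49.64 °C

T_f = 49.6 °C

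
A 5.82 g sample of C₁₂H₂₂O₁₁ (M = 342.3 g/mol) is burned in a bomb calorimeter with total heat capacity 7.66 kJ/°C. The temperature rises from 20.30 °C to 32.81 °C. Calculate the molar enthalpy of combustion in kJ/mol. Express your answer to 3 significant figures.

ΔH = -5640 kJ/mol

ΔT = 32.81 − 20.30 = 12.51 °C
q_cal = C_cal × ΔT = 7.66 × 12.51 = 95.8266 kJ
n = 5.82 / 342.3 = 0.01700 mol
q_rxn = −q_cal = -95.8266 kJ
ΔH = -95.8266 / 0.01700 = -5637 kJ/mol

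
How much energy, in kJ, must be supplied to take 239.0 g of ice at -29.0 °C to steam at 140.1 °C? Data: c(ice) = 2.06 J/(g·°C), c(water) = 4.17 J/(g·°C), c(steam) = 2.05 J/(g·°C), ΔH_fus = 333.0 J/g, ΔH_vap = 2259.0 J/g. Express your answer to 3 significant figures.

q = 753 kJ

q1 (heat ice -29.0→0.0 °C): 239.0 × 2.06 × 29.0 = 14278 J
q2 (melt at 0 °C): 239.0 × 333.0 = 79587 J
q3 (heat water 0.0→100.0 °C): 239.0 × 4.17 × 100.0 = 99663 J
q4 (vaporize at 100 °C): 239.0 × 2259.0 = 539901 J
q5 (heat steam 100.0→140.1 °C): 239.0 × 2.05 × 40.1 = 19647 J
Total: 14278 + 79587 + 99663 + 539901 + 19647 = 753076 J = 753 kJ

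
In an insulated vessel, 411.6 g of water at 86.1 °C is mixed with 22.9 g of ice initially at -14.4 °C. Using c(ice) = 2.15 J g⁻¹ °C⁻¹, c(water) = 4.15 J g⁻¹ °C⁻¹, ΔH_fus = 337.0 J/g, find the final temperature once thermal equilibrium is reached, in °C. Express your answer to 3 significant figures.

T_f = 76.9 °C

Heat to bring ice to 0 °C and melt it: q₁ = 22.9×2.15×14.4 + 22.9×337.0 = 8426.3 J
Heat the water can supply cooling to 0 °C: 411.6×4.15×86.1 = 147071 J > q₁, so all ice melts.
Energy balance: 411.6×4.15×(86.1 − T) = 8426.3 + 22.9×4.15×(T − 0)
1708.14(86.1 − T) = 8426.3 + 95.035 T
147071 − 8426.3 = 1803.175 T
T = 138644.7 / 1803.175 = 76.89 °C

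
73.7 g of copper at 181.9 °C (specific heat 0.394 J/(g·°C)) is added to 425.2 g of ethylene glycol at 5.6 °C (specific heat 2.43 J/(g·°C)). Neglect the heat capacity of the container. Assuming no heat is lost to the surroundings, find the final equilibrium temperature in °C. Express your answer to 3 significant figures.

T_f = 10.4 °C

Heat lost by copper = heat gained by ethylene glycol.
(73.7)(0.394)(181.9 − T) = (425.2)(2.43)(T − 5.6)
29.0378 (181.9 − T) = 1033.236 (T − 5.6)
5282.0 − 29.0378 T = 1033.236 T − 5786.1
11068.1 = 1062.2738 T
T = 10.42 °C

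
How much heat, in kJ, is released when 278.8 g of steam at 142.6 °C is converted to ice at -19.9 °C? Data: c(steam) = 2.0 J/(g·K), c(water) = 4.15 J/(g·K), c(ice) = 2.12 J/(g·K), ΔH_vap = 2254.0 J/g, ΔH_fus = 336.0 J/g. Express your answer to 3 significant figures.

q1 (cool steam 142.6→100 °C): 278.8 × 2.0 × 42.6 = 23754 J
q2 (condense at 100 °C): 278.8 × 2254.0 = 628415 J
q3 (cool water 100→0 °C): 278.8 × 4.15 × 100.0 = 115702 J
q4 (freeze at 0 °C): 278.8 × 336.0 = 93677 J
q5 (cool ice 0→-19.9 °C): 278.8 × 2.12 × 19.9 = 11762 J
Total: 23754 + 628415 + 115702 + 93677 + 11762 = 873310 J = 873 kJ

q = 873 kJ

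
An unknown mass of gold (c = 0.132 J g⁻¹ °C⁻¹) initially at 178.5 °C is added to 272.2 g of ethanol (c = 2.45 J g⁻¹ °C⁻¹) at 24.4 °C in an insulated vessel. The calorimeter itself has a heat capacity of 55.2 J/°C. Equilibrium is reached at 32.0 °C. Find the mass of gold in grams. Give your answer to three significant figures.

q_gained = (272.2 × 2.45 + 55.2) × (32.0 − 24.4) = 5488 J
q_lost = m × 0.132 × (178.5 − 32.0) = 19.338 m
m = 5488 / 19.338 = 284 g

m = 284 g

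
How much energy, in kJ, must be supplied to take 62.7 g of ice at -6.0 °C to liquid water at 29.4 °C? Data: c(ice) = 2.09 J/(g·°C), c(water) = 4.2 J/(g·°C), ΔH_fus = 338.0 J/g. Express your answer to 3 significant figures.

q1 (heat ice -6.0→0.0 °C): 62.7 × 2.09 × 6.0 = 786 J
q2 (melt at 0 °C): 62.7 × 338.0 = 21193 J
q3 (heat water 0.0→29.4 °C): 62.7 × 4.2 × 29.4 = 7742 J
Total: 786 + 21193 + 7742 = 29721 J = 29.7 kJ

q = 29.7 kJ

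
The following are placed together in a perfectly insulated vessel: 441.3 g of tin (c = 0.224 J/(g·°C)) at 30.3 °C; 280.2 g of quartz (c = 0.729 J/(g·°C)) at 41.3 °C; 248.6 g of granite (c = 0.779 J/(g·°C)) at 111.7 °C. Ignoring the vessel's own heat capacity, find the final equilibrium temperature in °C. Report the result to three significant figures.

T_f = 66.6 °C

Σ mᵢcᵢ(T − Tᵢ) = 0  ⇒  T = Σ mᵢcᵢTᵢ / Σ mᵢcᵢ
Σ mᵢcᵢ = 441.3×0.224 + 280.2×0.729 + 248.6×0.779 = 496.7764
Σ mᵢcᵢTᵢ = 98.8512×30.3 + 204.2658×41.3 + 193.6594×111.7 = 33063
T = 33063 / 496.7764 = 66.56 °C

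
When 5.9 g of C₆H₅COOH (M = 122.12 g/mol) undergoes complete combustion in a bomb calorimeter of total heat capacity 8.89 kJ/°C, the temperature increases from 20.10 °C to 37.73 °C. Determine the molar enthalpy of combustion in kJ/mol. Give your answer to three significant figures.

ΔH = -3240 kJ/mol

ΔT = 37.73 − 20.10 = 17.63 °C
q_cal = C_cal × ΔT = 8.89 × 17.63 = 156.7307 kJ
n = 5.9 / 122.12 = 0.04831 mol
q_rxn = −q_cal = -156.7307 kJ
ΔH = -156.7307 / 0.04831 = -3244 kJ/mol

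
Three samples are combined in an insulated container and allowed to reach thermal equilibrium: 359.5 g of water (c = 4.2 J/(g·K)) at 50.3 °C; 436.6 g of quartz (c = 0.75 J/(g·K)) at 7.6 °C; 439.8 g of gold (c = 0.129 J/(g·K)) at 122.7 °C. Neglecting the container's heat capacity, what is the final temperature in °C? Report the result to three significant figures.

Σ mᵢcᵢ(T − Tᵢ) = 0  ⇒  T = Σ mᵢcᵢTᵢ / Σ mᵢcᵢ
Σ mᵢcᵢ = 359.5×4.2 + 436.6×0.75 + 439.8×0.129 = 1894.0842
Σ mᵢcᵢTᵢ = 1509.9×50.3 + 327.45×7.6 + 56.7342×122.7 = 85398
T = 85398 / 1894.0842 = 45.09 °C

T_f = 45.1 °C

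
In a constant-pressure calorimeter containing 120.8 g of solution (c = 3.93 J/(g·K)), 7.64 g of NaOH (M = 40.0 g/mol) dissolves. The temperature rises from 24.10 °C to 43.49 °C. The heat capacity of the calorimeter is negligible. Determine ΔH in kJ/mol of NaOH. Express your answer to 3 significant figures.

|ΔT| = |43.49 − 24.10| = 19.39 °C
|q_surr| = (120.8 × 3.93) × 19.39 = 474.744 × 19.39 = 9205 J
n(NaOH) = 7.64 / 40.0 = 0.1910 mol
Temperature rose, so q_rxn = −|q_surr| = -9.205 kJ
ΔH = q_rxn / n = -48.19 kJ/mol

ΔH = -48.2 kJ/mol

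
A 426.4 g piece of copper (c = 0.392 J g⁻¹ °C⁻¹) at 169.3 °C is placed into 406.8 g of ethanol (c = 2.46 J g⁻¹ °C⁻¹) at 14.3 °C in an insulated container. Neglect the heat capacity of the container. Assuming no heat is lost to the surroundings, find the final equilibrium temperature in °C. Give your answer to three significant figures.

Heat lost by copper = heat gained by ethanol.
(426.4)(0.392)(169.3 − T) = (406.8)(2.46)(T − 14.3)
167.1488 (169.3 − T) = 1000.728 (T − 14.3)
28298 − 167.1488 T = 1000.728 T − 14310
42608 = 1167.8768 T
T = 36.48 °C

T_f = 36.5 °C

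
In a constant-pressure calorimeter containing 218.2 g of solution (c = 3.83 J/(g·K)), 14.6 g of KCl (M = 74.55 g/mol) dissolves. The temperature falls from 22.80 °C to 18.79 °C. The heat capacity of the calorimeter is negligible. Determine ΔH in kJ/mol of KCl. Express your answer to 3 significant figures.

ΔH = 17.1 kJ/mol

|ΔT| = |18.79 − 22.80| = 4.01 °C
|q_surr| = (218.2 × 3.83) × 4.01 = 835.706 × 4.01 = 3351 J
n(KCl) = 14.6 / 74.55 = 0.1958 mol
Temperature fell, so q_rxn = +|q_surr| = 3.351 kJ
ΔH = q_rxn / n = 17.11 kJ/mol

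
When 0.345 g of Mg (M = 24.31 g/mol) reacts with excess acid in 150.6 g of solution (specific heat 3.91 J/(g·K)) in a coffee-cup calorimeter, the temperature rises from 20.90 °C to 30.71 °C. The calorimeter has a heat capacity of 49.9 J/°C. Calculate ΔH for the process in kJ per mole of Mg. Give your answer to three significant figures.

ΔH = -442 kJ/mol

|ΔT| = |30.71 − 20.90| = 9.81 °C
|q_surr| = (150.6 × 3.91 + 49.9) × 9.81 = 638.746 × 9.81 = 6266 J
n(Mg) = 0.345 / 24.31 = 0.01419 mol
Temperature rose, so q_rxn = −|q_surr| = -6.266 kJ
ΔH = q_rxn / n = -441.6 kJ/mol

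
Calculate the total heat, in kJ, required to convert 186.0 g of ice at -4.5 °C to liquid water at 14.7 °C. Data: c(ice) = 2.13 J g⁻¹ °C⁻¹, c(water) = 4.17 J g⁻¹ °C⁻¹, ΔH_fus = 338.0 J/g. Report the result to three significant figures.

q = 76.1 kJ

q1 (heat ice -4.5→0.0 °C): 186.0 × 2.13 × 4.5 = 1783 J
q2 (melt at 0 °C): 186.0 × 338.0 = 62868 J
q3 (heat water 0.0→14.7 °C): 186.0 × 4.17 × 14.7 = 11402 J
Total: 1783 + 62868 + 11402 = 76053 J = 76.1 kJ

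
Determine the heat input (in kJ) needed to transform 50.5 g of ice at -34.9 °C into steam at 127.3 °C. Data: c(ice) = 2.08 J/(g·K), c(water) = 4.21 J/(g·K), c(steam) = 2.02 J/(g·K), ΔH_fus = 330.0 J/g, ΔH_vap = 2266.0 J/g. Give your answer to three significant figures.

q1 (heat ice -34.9→0.0 °C): 50.5 × 2.08 × 34.9 = 3666 J
q2 (melt at 0 °C): 50.5 × 330.0 = 16665 J
q3 (heat water 0.0→100.0 °C): 50.5 × 4.21 × 100.0 = 21261 J
q4 (vaporize at 100 °C): 50.5 × 2266.0 = 114433 J
q5 (heat steam 100.0→127.3 °C): 50.5 × 2.02 × 27.3 = 2785 J
Total: 3666 + 16665 + 21261 + 114433 + 2785 = 158810 J = 159 kJ

q = 159 kJ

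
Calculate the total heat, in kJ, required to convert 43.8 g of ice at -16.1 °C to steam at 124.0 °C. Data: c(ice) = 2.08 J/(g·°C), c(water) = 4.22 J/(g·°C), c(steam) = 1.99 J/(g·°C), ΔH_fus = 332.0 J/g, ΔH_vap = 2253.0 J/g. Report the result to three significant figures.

q = 135 kJ

q1 (heat ice -16.1→0.0 °C): 43.8 × 2.08 × 16.1 = 1467 J
q2 (melt at 0 °C): 43.8 × 332.0 = 14542 J
q3 (heat water 0.0→100.0 °C): 43.8 × 4.22 × 100.0 = 18484 J
q4 (vaporize at 100 °C): 43.8 × 2253.0 = 98681 J
q5 (heat steam 100.0→124.0 °C): 43.8 × 1.99 × 24.0 = 2092 J
Total: 1467 + 14542 + 18484 + 98681 + 2092 = 135266 J = 135 kJ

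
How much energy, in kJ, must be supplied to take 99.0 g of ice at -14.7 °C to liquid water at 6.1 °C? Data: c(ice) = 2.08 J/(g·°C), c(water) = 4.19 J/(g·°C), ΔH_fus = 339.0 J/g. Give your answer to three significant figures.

q = 39.1 kJ

q1 (heat ice -14.7→0.0 °C): 99.0 × 2.08 × 14.7 = 3027 J
q2 (melt at 0 °C): 99.0 × 339.0 = 33561 J
q3 (heat water 0.0→6.1 °C): 99.0 × 4.19 × 6.1 = 2530 J
Total: 3027 + 33561 + 2530 = 39118 J = 39.1 kJ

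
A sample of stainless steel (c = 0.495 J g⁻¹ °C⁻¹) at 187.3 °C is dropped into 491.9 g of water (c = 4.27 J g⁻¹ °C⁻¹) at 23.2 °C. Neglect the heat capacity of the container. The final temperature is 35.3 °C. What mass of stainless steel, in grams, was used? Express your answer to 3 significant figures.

q_gained = (491.9 × 4.27) × (35.3 − 23.2) = 25410 J
q_lost = m × 0.495 × (187.3 − 35.3) = 75.24 m
m = 25410 / 75.24 = 338 g

m = 338 g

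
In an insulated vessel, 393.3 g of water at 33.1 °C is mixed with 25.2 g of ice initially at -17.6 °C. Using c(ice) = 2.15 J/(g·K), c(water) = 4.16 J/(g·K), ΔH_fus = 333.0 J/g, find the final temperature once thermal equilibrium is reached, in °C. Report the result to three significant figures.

T_f = 25.7 °C

Heat to bring ice to 0 °C and melt it: q₁ = 25.2×2.15×17.6 + 25.2×333.0 = 9345.2 J
Heat the water can supply cooling to 0 °C: 393.3×4.16×33.1 = 54155.8 J > q₁, so all ice melts.
Energy balance: 393.3×4.16×(33.1 − T) = 9345.2 + 25.2×4.16×(T − 0)
1636.128(33.1 − T) = 9345.2 + 104.832 T
54155.8 − 9345.2 = 1740.960 T
T = 44810.6 / 1740.960 = 25.74 °C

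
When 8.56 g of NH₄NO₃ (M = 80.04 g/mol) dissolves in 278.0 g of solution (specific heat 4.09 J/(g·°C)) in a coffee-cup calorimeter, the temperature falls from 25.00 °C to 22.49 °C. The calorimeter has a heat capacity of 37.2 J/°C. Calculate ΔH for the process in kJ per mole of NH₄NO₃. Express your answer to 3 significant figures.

|ΔT| = |22.49 − 25.00| = 2.51 °C
|q_surr| = (278.0 × 4.09 + 37.2) × 2.51 = 1174.22 × 2.51 = 2947 J
n(NH₄NO₃) = 8.56 / 80.04 = 0.1069 mol
Temperature fell, so q_rxn = +|q_surr| = 2.947 kJ
ΔH = q_rxn / n = 27.57 kJ/mol

ΔH = 27.6 kJ/mol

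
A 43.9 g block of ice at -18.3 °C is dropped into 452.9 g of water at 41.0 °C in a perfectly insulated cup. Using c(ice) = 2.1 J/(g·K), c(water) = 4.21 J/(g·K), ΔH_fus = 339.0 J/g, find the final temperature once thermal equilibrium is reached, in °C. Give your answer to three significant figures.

Heat to bring ice to 0 °C and melt it: q₁ = 43.9×2.1×18.3 + 43.9×339.0 = 16569 J
Heat the water can supply cooling to 0 °C: 452.9×4.21×41.0 = 78175.1 J > q₁, so all ice melts.
Energy balance: 452.9×4.21×(41.0 − T) = 16569 + 43.9×4.21×(T − 0)
1906.709(41.0 − T) = 16569 + 184.819 T
78175.1 − 16569 = 2091.528 T
T = 61606.1 / 2091.528 = 29.46 °C

T_f = 29.5 °C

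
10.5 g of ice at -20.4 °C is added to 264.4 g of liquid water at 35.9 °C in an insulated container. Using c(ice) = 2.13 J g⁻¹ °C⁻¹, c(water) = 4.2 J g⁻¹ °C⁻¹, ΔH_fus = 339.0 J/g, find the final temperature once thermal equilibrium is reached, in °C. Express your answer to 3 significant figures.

Heat to bring ice to 0 °C and melt it: q₁ = 10.5×2.13×20.4 + 10.5×339.0 = 4015.7 J
Heat the water can supply cooling to 0 °C: 264.4×4.2×35.9 = 39866.2 J > q₁, so all ice melts.
Energy balance: 264.4×4.2×(35.9 − T) = 4015.7 + 10.5×4.2×(T − 0)
1110.48(35.9 − T) = 4015.7 + 44.1 T
39866.2 − 4015.7 = 1154.58 T
T = 35850.5 / 1154.58 = 31.05 °C

T_f = 31.1 °C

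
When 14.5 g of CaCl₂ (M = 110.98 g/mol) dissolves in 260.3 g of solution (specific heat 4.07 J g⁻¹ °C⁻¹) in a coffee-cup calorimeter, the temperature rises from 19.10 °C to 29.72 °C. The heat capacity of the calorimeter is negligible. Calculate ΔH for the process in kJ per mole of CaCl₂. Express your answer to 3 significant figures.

ΔH = -86.1 kJ/mol

|ΔT| = |29.72 − 19.10| = 10.62 °C
|q_surr| = (260.3 × 4.07) × 10.62 = 1059.421 × 10.62 = 11250 J
n(CaCl₂) = 14.5 / 110.98 = 0.1307 mol
Temperature rose, so q_rxn = −|q_surr| = -11.25 kJ
ΔH = q_rxn / n = -86.07 kJ/mol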